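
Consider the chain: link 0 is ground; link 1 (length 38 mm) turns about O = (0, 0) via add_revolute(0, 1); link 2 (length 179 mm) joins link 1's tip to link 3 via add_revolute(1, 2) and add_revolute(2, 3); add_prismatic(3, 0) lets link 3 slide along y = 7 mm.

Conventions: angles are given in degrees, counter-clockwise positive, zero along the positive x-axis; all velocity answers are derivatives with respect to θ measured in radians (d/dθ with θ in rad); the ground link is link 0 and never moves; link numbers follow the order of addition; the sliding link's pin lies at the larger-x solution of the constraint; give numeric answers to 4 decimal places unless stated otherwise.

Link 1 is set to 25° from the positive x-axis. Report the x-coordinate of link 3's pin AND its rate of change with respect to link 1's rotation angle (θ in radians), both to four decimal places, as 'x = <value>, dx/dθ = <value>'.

geometry: r = 38 mm, L = 179 mm, e = 7 mm
crank pin P = (r cos θ, r sin θ) = (34.439696, 16.059494)
h = r sin θ − e = 16.059494 − 7 = 9.059494
x = r cos θ + √(L² − h²) = 34.439696 + 178.770595 = 213.210291
dx/dθ = −r sin θ − h·r cos θ/√(L² − h²) (θ in radians; h = 9.059494) = -17.804782

x = 213.2103, dx/dθ = -17.8048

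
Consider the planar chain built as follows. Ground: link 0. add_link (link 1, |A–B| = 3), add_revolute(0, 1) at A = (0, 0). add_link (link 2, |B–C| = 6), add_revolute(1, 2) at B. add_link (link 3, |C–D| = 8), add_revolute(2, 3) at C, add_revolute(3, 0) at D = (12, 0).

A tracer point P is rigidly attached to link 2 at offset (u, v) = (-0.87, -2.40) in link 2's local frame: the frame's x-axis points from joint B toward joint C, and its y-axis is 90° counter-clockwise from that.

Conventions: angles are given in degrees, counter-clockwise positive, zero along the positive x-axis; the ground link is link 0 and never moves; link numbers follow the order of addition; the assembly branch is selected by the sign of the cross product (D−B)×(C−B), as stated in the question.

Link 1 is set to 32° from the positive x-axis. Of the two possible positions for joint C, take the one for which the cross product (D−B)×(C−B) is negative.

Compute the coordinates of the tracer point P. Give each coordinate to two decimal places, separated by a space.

A=(0,0), D=(12.00,0)
B = A + 3.00·(cos32°, sin32°) = (2.5441, 1.5898)
|BD| = 9.5886
circle(B,6.00) ∩ circle(D,8.00): a=3.3342, h=4.9883
  candidates: C₊=(6.6593,5.9562) cross=47.831; C₋=(5.0052,-3.8823) cross=-47.831
  branch - wants cross < 0 → take C=(5.0052,-3.8823) (cross=-47.831)
ex = (C−B)/|BC| = (0.4102,-0.9120); ey = (0.9120,0.4102)
P = B + -0.87·ex + -2.40·ey = (-0.0015,1.3988)

-0.00 1.40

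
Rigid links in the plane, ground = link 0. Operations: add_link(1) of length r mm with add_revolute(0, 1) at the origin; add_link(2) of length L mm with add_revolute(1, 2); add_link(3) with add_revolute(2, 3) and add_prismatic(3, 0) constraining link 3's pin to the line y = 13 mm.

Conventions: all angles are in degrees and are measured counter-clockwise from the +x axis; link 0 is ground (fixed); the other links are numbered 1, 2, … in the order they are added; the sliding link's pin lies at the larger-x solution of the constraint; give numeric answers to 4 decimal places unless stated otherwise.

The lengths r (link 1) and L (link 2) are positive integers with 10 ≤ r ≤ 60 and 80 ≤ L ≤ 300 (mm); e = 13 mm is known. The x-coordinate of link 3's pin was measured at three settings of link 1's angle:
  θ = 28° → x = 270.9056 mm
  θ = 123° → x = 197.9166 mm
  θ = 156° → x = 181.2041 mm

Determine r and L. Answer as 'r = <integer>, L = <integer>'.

constraint per measurement: (x − r cos θ)² + (r sin θ − e)² = L²
subtracting the θ₁ and θ₂ equations cancels the r² and L² terms:
r = (x₁² − x₂²) / (2[(x₁cos θ₁ + e sin θ₁) − (x₂cos θ₂ + e sin θ₂)]) = 50.0000 → r = 50
L² = (x₁ − r cos θ₁)² + (r sin θ₁ − e)² = 51528.9863 → L = 227.0000 → L = 227
check at θ₃=156°: x = 181.2041 (printed 181.2041) ✓

r = 50, L = 227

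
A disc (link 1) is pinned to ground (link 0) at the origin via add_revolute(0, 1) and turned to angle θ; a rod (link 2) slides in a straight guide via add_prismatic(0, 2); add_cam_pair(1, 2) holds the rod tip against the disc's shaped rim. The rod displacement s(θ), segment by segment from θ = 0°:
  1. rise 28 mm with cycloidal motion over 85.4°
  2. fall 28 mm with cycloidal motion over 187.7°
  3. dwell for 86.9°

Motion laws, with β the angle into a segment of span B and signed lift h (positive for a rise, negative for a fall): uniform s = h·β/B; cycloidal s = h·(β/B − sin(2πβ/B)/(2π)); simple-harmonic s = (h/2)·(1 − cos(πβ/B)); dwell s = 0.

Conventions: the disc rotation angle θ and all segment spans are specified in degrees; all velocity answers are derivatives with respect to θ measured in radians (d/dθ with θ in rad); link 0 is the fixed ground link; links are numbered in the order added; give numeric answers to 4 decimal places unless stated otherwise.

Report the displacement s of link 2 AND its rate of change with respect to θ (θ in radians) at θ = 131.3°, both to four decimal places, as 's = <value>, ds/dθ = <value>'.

segment 1 (0° to 85.4°, cycloidal, h = 28) is passed completely: s = 0.0000 + (28) = 28.0000
θ = 131.3° falls in segment 2 (85.4° to 273.1°, cycloidal, h = -28): β = 131.3 − 85.4 = 45.9°, B = 187.7°; Δs = -28·(0.2445 − sin(2π·0.2445)/(2π)) = -2.3934; s = 28.0000 − 2.3934 = 25.6066
velocity in seg [85.4°–273.1°] (cycloidal), θ in radians: β = 45.9° = 0.8011 rad, B = 187.7° = 3.2760 rad; ds/dθ = (h/B)(1 − cos(2πβ/B)) = ((-28)/3.2760)(1 − cos(2π·0.2445)) = -8.253848 mm/rad

s = 25.6066, ds/dθ = -8.2538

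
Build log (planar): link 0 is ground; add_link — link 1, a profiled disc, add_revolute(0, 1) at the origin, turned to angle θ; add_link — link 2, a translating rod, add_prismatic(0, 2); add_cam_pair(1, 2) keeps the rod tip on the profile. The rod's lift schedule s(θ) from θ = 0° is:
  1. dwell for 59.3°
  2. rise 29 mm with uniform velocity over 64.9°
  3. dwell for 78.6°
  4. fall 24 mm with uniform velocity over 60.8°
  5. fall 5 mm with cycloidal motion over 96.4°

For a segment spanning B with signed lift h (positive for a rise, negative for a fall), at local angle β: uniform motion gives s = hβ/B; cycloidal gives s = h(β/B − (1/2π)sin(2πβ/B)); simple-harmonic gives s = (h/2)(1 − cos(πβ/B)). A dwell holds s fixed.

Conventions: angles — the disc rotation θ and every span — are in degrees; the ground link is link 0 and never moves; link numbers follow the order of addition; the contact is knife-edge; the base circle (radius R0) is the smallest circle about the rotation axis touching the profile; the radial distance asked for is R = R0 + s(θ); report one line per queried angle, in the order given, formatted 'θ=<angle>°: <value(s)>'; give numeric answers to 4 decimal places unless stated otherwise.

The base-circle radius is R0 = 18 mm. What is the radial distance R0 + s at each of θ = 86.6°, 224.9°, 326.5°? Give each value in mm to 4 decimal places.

seg 1 [0°–59.3°] dwell: s stays 0.0000
seg 2 [59.3°–124.2°] uniform, h=29: θ=86.6° here. β=27.3, B=64.9. 29·27.3/64.9 = 12.1988 → s = 12.1988
seg 2 [59.3°–124.2°] uniform, h=29: full span → s += 29 → s = 29.0000
seg 3 [124.2°–202.8°] dwell: s stays 29.0000
seg 4 [202.8°–263.6°] uniform, h=-24: θ=224.9° here. β=22.1, B=60.8. -24·22.1/60.8 = -8.7237 → s = 20.2763
seg 4 [202.8°–263.6°] uniform, h=-24: full span → s += -24 → s = 5.0000
seg 5 [263.6°–360°] cycloidal, h=-5: θ=326.5° here. β=62.9, B=96.4. -5·(0.6525 − sin(2π·0.6525)/(2π)) = -3.9135 → s = 1.0865
θ=86.6°: R = R0 + s = 18 + 12.1988 = 30.1988
θ=224.9°: R = R0 + s = 18 + 20.2763 = 38.2763
θ=326.5°: R = R0 + s = 18 + 1.0865 = 19.0865

θ=86.6°: 30.1988
θ=224.9°: 38.2763
θ=326.5°: 19.0865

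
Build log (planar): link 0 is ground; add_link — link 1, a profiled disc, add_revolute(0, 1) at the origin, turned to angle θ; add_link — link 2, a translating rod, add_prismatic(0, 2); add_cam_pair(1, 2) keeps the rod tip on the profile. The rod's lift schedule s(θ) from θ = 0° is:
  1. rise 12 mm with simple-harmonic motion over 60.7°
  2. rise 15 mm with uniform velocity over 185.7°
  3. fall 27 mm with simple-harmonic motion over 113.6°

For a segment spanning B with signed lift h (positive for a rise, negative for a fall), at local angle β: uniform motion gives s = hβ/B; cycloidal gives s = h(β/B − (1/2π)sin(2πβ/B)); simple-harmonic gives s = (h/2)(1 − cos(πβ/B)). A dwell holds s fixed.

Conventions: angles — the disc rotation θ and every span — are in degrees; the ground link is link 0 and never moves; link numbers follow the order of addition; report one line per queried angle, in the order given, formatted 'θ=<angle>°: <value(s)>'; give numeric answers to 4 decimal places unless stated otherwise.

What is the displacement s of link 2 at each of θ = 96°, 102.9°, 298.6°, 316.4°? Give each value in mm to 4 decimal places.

seg 1 [0°–60.7°] simple-harmonic, h=12: full span → s += 12 → s = 12.0000
seg 2 [60.7°–246.4°] uniform, h=15: θ=96° here. β=35.3, B=185.7. 15·35.3/185.7 = 2.8514 → s = 14.8514
seg 2 [60.7°–246.4°] uniform, h=15: θ=102.9° here. β=42.2, B=185.7. 15·42.2/185.7 = 3.4087 → s = 15.4087
seg 2 [60.7°–246.4°] uniform, h=15: full span → s += 15 → s = 27.0000
seg 3 [246.4°–360°] simple-harmonic, h=-27: θ=298.6° here. β=52.2, B=113.6. -27/2·(1 − cos(π·0.4595)) = -11.7873 → s = 15.2127
seg 3 [246.4°–360°] simple-harmonic, h=-27: θ=316.4° here. β=70, B=113.6. -27/2·(1 − cos(π·0.6162)) = -18.3194 → s = 8.6806

θ=96°: 14.8514
θ=102.9°: 15.4087
θ=298.6°: 15.2127
θ=316.4°: 8.6806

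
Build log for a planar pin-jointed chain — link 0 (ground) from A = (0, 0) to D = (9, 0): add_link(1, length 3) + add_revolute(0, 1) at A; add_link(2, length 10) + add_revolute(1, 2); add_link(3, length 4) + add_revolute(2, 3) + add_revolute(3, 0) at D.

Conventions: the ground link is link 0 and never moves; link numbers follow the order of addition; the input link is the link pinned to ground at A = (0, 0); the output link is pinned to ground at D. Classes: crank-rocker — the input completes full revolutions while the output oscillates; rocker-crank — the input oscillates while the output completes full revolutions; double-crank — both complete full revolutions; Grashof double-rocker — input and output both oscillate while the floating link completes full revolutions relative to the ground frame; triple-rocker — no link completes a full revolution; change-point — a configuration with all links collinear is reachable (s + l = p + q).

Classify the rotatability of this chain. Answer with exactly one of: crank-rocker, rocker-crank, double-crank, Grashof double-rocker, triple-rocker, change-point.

lengths: ground=9, input=3, coupler=10, output=4
sorted: s=3 (shortest), l=10 (longest), p+q=13
s + l = 13 vs p + q = 13
s + l = p + q → change-point (collinear configuration reachable)

change-point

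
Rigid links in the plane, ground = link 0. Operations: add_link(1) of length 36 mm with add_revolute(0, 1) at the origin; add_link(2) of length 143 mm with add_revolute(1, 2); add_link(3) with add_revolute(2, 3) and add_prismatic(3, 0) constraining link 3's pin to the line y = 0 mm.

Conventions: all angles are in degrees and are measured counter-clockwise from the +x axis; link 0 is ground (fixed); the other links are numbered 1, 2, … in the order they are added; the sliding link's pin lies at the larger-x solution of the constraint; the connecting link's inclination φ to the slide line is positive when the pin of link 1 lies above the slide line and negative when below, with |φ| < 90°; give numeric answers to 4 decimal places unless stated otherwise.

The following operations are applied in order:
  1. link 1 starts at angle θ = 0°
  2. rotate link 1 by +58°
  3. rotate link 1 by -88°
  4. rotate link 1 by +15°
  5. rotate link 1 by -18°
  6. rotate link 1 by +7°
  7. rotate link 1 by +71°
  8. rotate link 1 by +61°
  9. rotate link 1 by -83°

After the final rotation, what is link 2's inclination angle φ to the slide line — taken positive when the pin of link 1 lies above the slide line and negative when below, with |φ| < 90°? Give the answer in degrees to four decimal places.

geometry: r = 36 mm, L = 143 mm, e = 0 mm; θ starts at 0°
rotate link 1 by +58°: θ ← 0° +58° = 58°
rotate link 1 by -88°: θ ← 58° -88° = -30°
rotate link 1 by +15°: θ ← -30° +15° = -15°
rotate link 1 by -18°: θ ← -15° -18° = -33°
rotate link 1 by +7°: θ ← -33° +7° = -26°
rotate link 1 by +71°: θ ← -26° +71° = 45°
rotate link 1 by +61°: θ ← 45° +61° = 106°
rotate link 1 by -83°: θ ← 106° -83° = 23°
h = r sin θ − e = 14.066321 − 0 = 14.066321
sin φ = h / L = 14.066321 / 143 = 0.09836588
φ = arcsin(0.09836588) = 5.645078°

5.6451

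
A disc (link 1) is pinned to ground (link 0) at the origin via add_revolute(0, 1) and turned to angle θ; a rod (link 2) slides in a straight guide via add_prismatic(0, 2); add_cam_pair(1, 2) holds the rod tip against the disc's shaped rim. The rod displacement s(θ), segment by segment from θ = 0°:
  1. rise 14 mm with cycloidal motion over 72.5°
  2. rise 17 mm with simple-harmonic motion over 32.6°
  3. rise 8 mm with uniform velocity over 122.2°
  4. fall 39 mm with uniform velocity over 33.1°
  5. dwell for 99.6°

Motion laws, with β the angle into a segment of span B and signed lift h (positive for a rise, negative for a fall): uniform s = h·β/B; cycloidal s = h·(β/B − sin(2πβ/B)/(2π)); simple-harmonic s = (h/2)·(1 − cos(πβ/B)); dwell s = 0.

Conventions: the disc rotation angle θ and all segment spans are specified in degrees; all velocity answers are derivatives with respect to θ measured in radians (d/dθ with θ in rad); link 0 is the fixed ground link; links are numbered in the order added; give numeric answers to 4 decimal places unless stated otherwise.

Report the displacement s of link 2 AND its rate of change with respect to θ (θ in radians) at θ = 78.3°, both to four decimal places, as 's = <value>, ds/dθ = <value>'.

segment 1 (0° to 72.5°, cycloidal, h = 14) is passed completely: s = 0.0000 + (14) = 14.0000
θ = 78.3° falls in segment 2 (72.5° to 105.1°, simple-harmonic, h = 17): β = 78.3 − 72.5 = 5.8°, B = 32.6°; Δs = 17/2·(1 − cos(π·0.1779)) = 1.2935; s = 14.0000 + 1.2935 = 15.2935
velocity in seg [72.5°–105.1°] (simple-harmonic), θ in radians: β = 5.8° = 0.1012 rad, B = 32.6° = 0.5690 rad; ds/dθ = (πh/(2B)) sin(πβ/B) = (π·17/(2·0.5690)) sin(π·0.1779) = 24.887489 mm/rad

s = 15.2935, ds/dθ = 24.8875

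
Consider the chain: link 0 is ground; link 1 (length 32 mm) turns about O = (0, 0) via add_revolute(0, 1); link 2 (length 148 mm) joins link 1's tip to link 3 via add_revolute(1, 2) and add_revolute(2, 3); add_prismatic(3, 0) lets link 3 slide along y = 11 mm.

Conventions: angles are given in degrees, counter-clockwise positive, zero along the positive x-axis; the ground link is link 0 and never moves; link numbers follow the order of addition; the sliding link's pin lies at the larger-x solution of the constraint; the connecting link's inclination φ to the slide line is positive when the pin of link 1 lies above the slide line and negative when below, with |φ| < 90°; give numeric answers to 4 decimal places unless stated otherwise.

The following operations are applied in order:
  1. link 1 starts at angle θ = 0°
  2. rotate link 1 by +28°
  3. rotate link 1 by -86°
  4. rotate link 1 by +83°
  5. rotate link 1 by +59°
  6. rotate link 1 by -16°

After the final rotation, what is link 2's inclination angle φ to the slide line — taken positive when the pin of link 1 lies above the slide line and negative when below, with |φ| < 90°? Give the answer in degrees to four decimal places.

geometry: r = 32 mm, L = 148 mm, e = 11 mm; θ starts at 0°
rotate link 1 by +28°: θ ← 0° +28° = 28°
rotate link 1 by -86°: θ ← 28° -86° = -58°
rotate link 1 by +83°: θ ← -58° +83° = 25°
rotate link 1 by +59°: θ ← 25° +59° = 84°
rotate link 1 by -16°: θ ← 84° -16° = 68°
h = r sin θ − e = 29.669883 − 11 = 18.669883
sin φ = h / L = 18.669883 / 148 = 0.12614786
φ = arcsin(0.12614786) = 7.247048°

7.2470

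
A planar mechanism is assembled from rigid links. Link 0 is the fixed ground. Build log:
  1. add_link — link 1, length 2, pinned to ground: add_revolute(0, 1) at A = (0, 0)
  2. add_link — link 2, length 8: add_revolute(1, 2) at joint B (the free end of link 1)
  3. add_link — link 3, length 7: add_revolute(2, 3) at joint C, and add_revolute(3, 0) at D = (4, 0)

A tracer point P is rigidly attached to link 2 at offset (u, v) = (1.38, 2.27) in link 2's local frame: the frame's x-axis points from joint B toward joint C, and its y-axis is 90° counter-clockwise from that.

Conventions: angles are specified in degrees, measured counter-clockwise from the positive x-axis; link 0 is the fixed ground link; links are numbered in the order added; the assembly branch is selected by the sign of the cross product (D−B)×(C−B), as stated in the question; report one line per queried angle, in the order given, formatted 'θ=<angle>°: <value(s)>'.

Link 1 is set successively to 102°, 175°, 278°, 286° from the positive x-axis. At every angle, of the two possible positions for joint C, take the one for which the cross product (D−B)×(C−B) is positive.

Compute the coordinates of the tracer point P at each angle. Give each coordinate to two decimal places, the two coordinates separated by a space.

A=(0,0), D=(4.00,0)
θ=102°: B = A + 2.00·(cos102°, sin102°) = (-0.4158, 1.9563)
θ=102°: |BD| = 4.8298
θ=102°: circle(B,8.00) ∩ circle(D,7.00): a=3.9678, h=6.9467
θ=102°:   candidates: C₊=(6.0256,6.7005) cross=33.551; C₋=(0.3981,-6.0022) cross=-33.551
θ=102°:   branch + wants cross > 0 → take C=(6.0256,6.7005) (cross=33.551)
θ=102°: ex = (C−B)/|BC| = (0.8052,0.5930); ey = (-0.5930,0.8052)
θ=102°: P = B + 1.38·ex + 2.27·ey = (-0.6508,4.6024)
θ=175°: B = A + 2.00·(cos175°, sin175°) = (-1.9924, 0.1743)
θ=175°: |BD| = 5.9949
θ=175°: circle(B,8.00) ∩ circle(D,7.00): a=4.2485, h=6.7786
θ=175°:   candidates: C₊=(2.4514,6.8266) cross=40.637; C₋=(2.0572,-6.7250) cross=-40.637
θ=175°:   branch + wants cross > 0 → take C=(2.4514,6.8266) (cross=40.637)
θ=175°: ex = (C−B)/|BC| = (0.5555,0.8315); ey = (-0.8315,0.5555)
θ=175°: P = B + 1.38·ex + 2.27·ey = (-3.1134,2.5828)
θ=278°: B = A + 2.00·(cos278°, sin278°) = (0.2783, -1.9805)
θ=278°: |BD| = 4.2158
θ=278°: circle(B,8.00) ∩ circle(D,7.00): a=3.8869, h=6.9923
θ=278°:   candidates: C₊=(0.4248,6.0181) cross=29.478; C₋=(6.9945,-6.3272) cross=-29.478
θ=278°:   branch + wants cross > 0 → take C=(0.4248,6.0181) (cross=29.478)
θ=278°: ex = (C−B)/|BC| = (0.0183,0.9998); ey = (-0.9998,0.0183)
θ=278°: P = B + 1.38·ex + 2.27·ey = (-1.9660,-0.5592)
θ=286°: B = A + 2.00·(cos286°, sin286°) = (0.5513, -1.9225)
θ=286°: |BD| = 3.9484
θ=286°: circle(B,8.00) ∩ circle(D,7.00): a=3.8737, h=6.9996
θ=286°:   candidates: C₊=(0.5266,6.0774) cross=27.637; C₋=(7.3430,-6.1502) cross=-27.637
θ=286°:   branch + wants cross > 0 → take C=(0.5266,6.0774) (cross=27.637)
θ=286°: ex = (C−B)/|BC| = (-0.0031,1.0000); ey = (-1.0000,-0.0031)
θ=286°: P = B + 1.38·ex + 2.27·ey = (-1.7230,-0.5495)

θ=102°: -0.65 4.60
θ=175°: -3.11 2.58
θ=278°: -1.97 -0.56
θ=286°: -1.72 -0.55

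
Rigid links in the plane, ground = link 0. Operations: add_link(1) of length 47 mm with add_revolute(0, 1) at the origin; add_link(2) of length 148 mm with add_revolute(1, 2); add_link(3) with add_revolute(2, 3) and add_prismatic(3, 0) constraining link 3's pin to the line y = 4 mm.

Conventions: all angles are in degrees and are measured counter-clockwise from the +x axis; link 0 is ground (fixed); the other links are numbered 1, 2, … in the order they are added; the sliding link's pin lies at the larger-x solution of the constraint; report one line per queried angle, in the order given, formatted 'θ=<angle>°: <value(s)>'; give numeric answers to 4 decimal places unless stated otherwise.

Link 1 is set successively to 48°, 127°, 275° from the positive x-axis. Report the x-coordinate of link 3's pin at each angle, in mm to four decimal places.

geometry: r = 47 mm, L = 148 mm, e = 4 mm
θ=48°: crank pin P = (r cos θ, r sin θ) = (31.449138, 34.927807)
θ=48°: h = r sin θ − e = 34.927807 − 4 = 30.927807
θ=48°: x = r cos θ + √(L² − h²) = 31.449138 + 144.732411 = 176.181549
θ=127°: crank pin P = (r cos θ, r sin θ) = (-28.285306, 37.535869)
θ=127°: h = r sin θ − e = 37.535869 − 4 = 33.535869
θ=127°: x = r cos θ + √(L² − h²) = -28.285306 + 144.150427 = 115.865121
θ=275°: crank pin P = (r cos θ, r sin θ) = (4.096320, -46.821151)
θ=275°: h = r sin θ − e = -46.821151 − 4 = -50.821151
θ=275°: x = r cos θ + √(L² − h²) = 4.096320 + 139.000758 = 143.097078

θ=48°: 176.1815
θ=127°: 115.8651
θ=275°: 143.0971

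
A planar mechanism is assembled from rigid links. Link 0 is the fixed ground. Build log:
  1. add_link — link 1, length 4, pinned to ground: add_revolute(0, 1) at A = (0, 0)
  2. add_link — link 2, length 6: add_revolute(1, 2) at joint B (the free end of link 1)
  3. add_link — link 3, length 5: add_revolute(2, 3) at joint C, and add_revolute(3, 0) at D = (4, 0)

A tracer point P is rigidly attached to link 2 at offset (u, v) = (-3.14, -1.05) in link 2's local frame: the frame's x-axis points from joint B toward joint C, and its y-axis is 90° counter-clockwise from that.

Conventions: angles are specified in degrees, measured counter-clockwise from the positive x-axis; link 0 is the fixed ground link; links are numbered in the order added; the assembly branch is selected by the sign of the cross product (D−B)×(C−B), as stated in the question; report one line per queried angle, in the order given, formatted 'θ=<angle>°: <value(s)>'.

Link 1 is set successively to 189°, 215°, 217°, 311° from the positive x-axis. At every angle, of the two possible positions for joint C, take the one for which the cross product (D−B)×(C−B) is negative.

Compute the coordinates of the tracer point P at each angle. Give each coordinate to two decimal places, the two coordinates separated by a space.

A=(0,0), D=(4.00,0)
θ=189°: B = A + 4.00·(cos189°, sin189°) = (-3.9508, -0.6257)
θ=189°: |BD| = 7.9753
θ=189°: circle(B,6.00) ∩ circle(D,5.00): a=4.6773, h=3.7580
θ=189°:   candidates: C₊=(0.4173,3.4877) cross=29.972; C₋=(1.0070,-4.0052) cross=-29.972
θ=189°:   branch - wants cross < 0 → take C=(1.0070,-4.0052) (cross=-29.972)
θ=189°: ex = (C−B)/|BC| = (0.8263,-0.5632); ey = (0.5632,0.8263)
θ=189°: P = B + -3.14·ex + -1.05·ey = (-7.1367,0.2753)
θ=215°: B = A + 4.00·(cos215°, sin215°) = (-3.2766, -2.2943)
θ=215°: |BD| = 7.6297
θ=215°: circle(B,6.00) ∩ circle(D,5.00): a=4.5357, h=3.9277
θ=215°:   candidates: C₊=(-0.1319,2.8156) cross=29.968; C₋=(2.2303,-4.6763) cross=-29.968
θ=215°:   branch - wants cross < 0 → take C=(2.2303,-4.6763) (cross=-29.968)
θ=215°: ex = (C−B)/|BC| = (0.9178,-0.3970); ey = (0.3970,0.9178)
θ=215°: P = B + -3.14·ex + -1.05·ey = (-6.5754,-2.0114)
θ=217°: B = A + 4.00·(cos217°, sin217°) = (-3.1945, -2.4073)
θ=217°: |BD| = 7.5866
θ=217°: circle(B,6.00) ∩ circle(D,5.00): a=4.5183, h=3.9478
θ=217°:   candidates: C₊=(-0.1624,2.7702) cross=29.951; C₋=(2.3429,-4.7174) cross=-29.951
θ=217°:   branch - wants cross < 0 → take C=(2.3429,-4.7174) (cross=-29.951)
θ=217°: ex = (C−B)/|BC| = (0.9229,-0.3850); ey = (0.3850,0.9229)
θ=217°: P = B + -3.14·ex + -1.05·ey = (-6.4967,-2.1673)
θ=311°: B = A + 4.00·(cos311°, sin311°) = (2.6242, -3.0188)
θ=311°: |BD| = 3.3175
θ=311°: circle(B,6.00) ∩ circle(D,5.00): a=3.3166, h=5.0000
θ=311°:   candidates: C₊=(-0.5502,2.0726) cross=16.588; C₋=(8.5494,-2.0743) cross=-16.588
θ=311°:   branch - wants cross < 0 → take C=(8.5494,-2.0743) (cross=-16.588)
θ=311°: ex = (C−B)/|BC| = (0.9875,0.1574); ey = (-0.1574,0.9875)
θ=311°: P = B + -3.14·ex + -1.05·ey = (-0.3113,-4.5501)

θ=189°: -7.14 0.28
θ=215°: -6.58 -2.01
θ=217°: -6.50 -2.17
θ=311°: -0.31 -4.55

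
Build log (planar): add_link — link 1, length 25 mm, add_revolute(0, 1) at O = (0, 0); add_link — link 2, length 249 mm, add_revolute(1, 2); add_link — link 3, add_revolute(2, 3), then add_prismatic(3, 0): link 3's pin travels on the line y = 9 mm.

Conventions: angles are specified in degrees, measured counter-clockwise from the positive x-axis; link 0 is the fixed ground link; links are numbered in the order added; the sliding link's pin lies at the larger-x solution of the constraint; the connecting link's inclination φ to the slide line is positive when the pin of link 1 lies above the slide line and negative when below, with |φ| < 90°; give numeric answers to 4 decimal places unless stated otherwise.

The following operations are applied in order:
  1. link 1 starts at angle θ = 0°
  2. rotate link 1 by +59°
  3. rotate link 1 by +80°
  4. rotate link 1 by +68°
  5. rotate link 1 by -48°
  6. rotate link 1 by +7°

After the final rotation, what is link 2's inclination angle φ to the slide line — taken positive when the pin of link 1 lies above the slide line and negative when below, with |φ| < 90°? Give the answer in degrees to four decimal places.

geometry: r = 25 mm, L = 249 mm, e = 9 mm; θ starts at 0°
rotate link 1 by +59°: θ ← 0° +59° = 59°
rotate link 1 by +80°: θ ← 59° +80° = 139°
rotate link 1 by +68°: θ ← 139° +68° = 207°
rotate link 1 by -48°: θ ← 207° -48° = 159°
rotate link 1 by +7°: θ ← 159° +7° = 166°
h = r sin θ − e = 6.048047 − 9 = -2.951953
sin φ = h / L = -2.951953 / 249 = -0.01185523
φ = arcsin(-0.01185523) = -0.679271°

-0.6793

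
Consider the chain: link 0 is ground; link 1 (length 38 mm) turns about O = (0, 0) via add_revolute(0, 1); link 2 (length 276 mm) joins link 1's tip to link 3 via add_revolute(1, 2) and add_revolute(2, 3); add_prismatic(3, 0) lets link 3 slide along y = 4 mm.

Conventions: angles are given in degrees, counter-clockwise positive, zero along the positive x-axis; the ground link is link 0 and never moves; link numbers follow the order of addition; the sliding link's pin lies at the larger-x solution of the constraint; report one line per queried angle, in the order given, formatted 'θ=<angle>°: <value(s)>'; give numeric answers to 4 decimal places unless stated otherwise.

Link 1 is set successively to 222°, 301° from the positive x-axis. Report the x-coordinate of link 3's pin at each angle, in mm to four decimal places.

geometry: r = 38 mm, L = 276 mm, e = 4 mm
θ=222°: crank pin P = (r cos θ, r sin θ) = (-28.239503, -25.426963)
θ=222°: h = r sin θ − e = -25.426963 − 4 = -29.426963
θ=222°: x = r cos θ + √(L² − h²) = -28.239503 + 274.426773 = 246.187270
θ=301°: crank pin P = (r cos θ, r sin θ) = (19.571447, -32.572357)
θ=301°: h = r sin θ − e = -32.572357 − 4 = -36.572357
θ=301°: x = r cos θ + √(L² − h²) = 19.571447 + 273.566194 = 293.137641

θ=222°: 246.1873
θ=301°: 293.1376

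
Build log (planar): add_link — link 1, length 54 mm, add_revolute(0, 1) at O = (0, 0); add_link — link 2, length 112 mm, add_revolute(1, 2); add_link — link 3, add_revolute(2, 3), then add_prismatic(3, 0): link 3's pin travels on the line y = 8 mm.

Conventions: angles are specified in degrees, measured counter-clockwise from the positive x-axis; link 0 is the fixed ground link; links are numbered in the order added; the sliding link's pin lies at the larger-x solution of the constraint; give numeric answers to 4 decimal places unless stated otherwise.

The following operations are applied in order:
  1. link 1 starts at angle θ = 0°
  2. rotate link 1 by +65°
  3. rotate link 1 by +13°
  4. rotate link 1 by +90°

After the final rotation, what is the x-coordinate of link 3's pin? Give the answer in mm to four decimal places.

geometry: r = 54 mm, L = 112 mm, e = 8 mm; θ starts at 0°
rotate link 1 by +65°: θ ← 0° +65° = 65°
rotate link 1 by +13°: θ ← 65° +13° = 78°
rotate link 1 by +90°: θ ← 78° +90° = 168°
crank pin P = (r cos θ, r sin θ) = (-52.819970, 11.227231)
h = r sin θ − e = 11.227231 − 8 = 3.227231
x = r cos θ + √(L² − h²) = -52.819970 + 111.953495 = 59.133524

59.1335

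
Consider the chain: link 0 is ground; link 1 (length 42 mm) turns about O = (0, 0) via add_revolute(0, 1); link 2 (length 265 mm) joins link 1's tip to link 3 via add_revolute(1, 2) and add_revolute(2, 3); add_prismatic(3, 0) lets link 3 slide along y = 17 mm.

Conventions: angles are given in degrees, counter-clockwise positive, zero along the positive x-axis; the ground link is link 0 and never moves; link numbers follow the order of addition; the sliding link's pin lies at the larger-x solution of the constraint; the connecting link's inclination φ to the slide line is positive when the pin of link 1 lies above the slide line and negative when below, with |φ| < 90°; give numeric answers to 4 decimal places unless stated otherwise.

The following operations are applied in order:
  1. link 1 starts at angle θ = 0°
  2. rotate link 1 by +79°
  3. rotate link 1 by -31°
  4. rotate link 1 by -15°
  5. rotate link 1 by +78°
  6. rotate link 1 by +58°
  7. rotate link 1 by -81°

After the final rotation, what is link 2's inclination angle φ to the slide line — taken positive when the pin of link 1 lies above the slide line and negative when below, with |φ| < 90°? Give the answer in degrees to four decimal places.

geometry: r = 42 mm, L = 265 mm, e = 17 mm; θ starts at 0°
rotate link 1 by +79°: θ ← 0° +79° = 79°
rotate link 1 by -31°: θ ← 79° -31° = 48°
rotate link 1 by -15°: θ ← 48° -15° = 33°
rotate link 1 by +78°: θ ← 33° +78° = 111°
rotate link 1 by +58°: θ ← 111° +58° = 169°
rotate link 1 by -81°: θ ← 169° -81° = 88°
h = r sin θ − e = 41.974415 − 17 = 24.974415
sin φ = h / L = 24.974415 / 265 = 0.09424307
φ = arcsin(0.09424307) = 5.407756°

5.4078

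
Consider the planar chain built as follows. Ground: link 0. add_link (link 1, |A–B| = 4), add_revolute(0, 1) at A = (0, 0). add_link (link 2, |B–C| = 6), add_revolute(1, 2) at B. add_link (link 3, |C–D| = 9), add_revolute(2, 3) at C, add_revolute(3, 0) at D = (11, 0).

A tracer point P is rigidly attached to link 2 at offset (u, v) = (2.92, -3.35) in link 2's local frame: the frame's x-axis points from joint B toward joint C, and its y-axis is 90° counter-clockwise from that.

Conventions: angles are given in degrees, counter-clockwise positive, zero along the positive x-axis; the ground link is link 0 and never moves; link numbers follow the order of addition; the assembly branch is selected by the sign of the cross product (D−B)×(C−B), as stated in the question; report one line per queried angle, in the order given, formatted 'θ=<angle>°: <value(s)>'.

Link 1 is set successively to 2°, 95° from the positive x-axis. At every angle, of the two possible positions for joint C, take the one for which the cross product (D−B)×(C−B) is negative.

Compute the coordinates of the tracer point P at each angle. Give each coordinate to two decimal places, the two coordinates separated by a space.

A=(0,0), D=(11.00,0)
θ=2°: B = A + 4.00·(cos2°, sin2°) = (3.9976, 0.1396)
θ=2°: |BD| = 7.0038
θ=2°: circle(B,6.00) ∩ circle(D,9.00): a=0.2894, h=5.9930
θ=2°:   candidates: C₊=(4.4063,6.1257) cross=41.974; C₋=(4.1674,-5.8580) cross=-41.974
θ=2°:   branch - wants cross < 0 → take C=(4.1674,-5.8580) (cross=-41.974)
θ=2°: ex = (C−B)/|BC| = (0.0283,-0.9996); ey = (0.9996,0.0283)
θ=2°: P = B + 2.92·ex + -3.35·ey = (0.7316,-2.8741)
θ=95°: B = A + 4.00·(cos95°, sin95°) = (-0.3486, 3.9848)
θ=95°: |BD| = 12.0279
θ=95°: circle(B,6.00) ∩ circle(D,9.00): a=4.1433, h=4.3397
θ=95°:   candidates: C₊=(4.9984,6.7068) cross=52.198; C₋=(2.1229,-1.4825) cross=-52.198
θ=95°:   branch - wants cross < 0 → take C=(2.1229,-1.4825) (cross=-52.198)
θ=95°: ex = (C−B)/|BC| = (0.4119,-0.9112); ey = (0.9112,0.4119)
θ=95°: P = B + 2.92·ex + -3.35·ey = (-2.1984,-0.0559)

θ=2°: 0.73 -2.87
θ=95°: -2.20 -0.06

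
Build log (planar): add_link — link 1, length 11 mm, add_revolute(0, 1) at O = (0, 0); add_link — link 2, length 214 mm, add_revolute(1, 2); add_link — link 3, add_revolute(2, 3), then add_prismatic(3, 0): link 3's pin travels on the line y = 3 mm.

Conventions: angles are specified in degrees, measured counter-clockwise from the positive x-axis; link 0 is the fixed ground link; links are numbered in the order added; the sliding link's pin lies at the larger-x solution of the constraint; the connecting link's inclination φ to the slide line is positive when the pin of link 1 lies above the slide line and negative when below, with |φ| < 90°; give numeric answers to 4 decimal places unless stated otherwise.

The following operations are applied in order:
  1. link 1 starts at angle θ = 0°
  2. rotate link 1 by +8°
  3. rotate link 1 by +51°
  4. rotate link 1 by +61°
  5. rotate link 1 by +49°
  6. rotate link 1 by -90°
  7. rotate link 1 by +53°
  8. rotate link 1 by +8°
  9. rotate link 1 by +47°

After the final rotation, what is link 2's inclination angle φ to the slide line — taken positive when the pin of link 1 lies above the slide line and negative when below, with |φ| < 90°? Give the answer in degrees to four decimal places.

geometry: r = 11 mm, L = 214 mm, e = 3 mm; θ starts at 0°
rotate link 1 by +8°: θ ← 0° +8° = 8°
rotate link 1 by +51°: θ ← 8° +51° = 59°
rotate link 1 by +61°: θ ← 59° +61° = 120°
rotate link 1 by +49°: θ ← 120° +49° = 169°
rotate link 1 by -90°: θ ← 169° -90° = 79°
rotate link 1 by +53°: θ ← 79° +53° = 132°
rotate link 1 by +8°: θ ← 132° +8° = 140°
rotate link 1 by +47°: θ ← 140° +47° = 187°
h = r sin θ − e = -1.340563 − 3 = -4.340563
sin φ = h / L = -4.340563 / 214 = -0.02028300
φ = arcsin(-0.02028300) = -1.162210°

-1.1622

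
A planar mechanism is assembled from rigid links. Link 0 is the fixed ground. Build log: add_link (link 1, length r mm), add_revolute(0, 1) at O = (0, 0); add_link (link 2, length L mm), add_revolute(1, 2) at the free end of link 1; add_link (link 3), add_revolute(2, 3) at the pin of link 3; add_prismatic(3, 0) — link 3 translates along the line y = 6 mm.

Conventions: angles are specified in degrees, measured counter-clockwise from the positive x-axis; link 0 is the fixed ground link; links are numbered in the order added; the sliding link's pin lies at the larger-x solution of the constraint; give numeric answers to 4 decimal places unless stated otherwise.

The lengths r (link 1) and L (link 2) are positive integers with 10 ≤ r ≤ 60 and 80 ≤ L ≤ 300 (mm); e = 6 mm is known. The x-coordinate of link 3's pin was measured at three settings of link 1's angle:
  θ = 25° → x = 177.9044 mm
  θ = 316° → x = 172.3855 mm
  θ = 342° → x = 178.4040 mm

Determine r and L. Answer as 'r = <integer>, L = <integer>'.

constraint per measurement: (x − r cos θ)² + (r sin θ − e)² = L²
subtracting the θ₁ and θ₂ equations cancels the r² and L² terms:
r = (x₁² − x₂²) / (2[(x₁cos θ₁ + e sin θ₁) − (x₂cos θ₂ + e sin θ₂)]) = 22.0003 → r = 22
L² = (x₁ − r cos θ₁)² + (r sin θ₁ − e)² = 24964.0140 → L = 158.0000 → L = 158
check at θ₃=342°: x = 178.4040 (printed 178.4040) ✓

r = 22, L = 158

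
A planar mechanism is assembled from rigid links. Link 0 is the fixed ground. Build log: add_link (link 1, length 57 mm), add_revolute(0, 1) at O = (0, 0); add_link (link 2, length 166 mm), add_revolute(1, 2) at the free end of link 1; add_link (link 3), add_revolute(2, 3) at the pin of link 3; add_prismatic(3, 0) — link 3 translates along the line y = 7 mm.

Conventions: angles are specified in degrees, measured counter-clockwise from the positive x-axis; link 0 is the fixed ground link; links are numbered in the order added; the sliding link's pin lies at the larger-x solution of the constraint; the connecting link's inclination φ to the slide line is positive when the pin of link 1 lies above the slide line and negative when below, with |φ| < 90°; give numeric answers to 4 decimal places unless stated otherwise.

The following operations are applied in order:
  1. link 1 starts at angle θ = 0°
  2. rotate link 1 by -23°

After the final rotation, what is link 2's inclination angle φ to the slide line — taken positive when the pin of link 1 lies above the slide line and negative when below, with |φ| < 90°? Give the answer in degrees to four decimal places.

geometry: r = 57 mm, L = 166 mm, e = 7 mm; θ starts at 0°
rotate link 1 by -23°: θ ← 0° -23° = -23°
h = r sin θ − e = -22.271674 − 7 = -29.271674
sin φ = h / L = -29.271674 / 166 = -0.17633539
φ = arcsin(-0.17633539) = -10.156379°

-10.1564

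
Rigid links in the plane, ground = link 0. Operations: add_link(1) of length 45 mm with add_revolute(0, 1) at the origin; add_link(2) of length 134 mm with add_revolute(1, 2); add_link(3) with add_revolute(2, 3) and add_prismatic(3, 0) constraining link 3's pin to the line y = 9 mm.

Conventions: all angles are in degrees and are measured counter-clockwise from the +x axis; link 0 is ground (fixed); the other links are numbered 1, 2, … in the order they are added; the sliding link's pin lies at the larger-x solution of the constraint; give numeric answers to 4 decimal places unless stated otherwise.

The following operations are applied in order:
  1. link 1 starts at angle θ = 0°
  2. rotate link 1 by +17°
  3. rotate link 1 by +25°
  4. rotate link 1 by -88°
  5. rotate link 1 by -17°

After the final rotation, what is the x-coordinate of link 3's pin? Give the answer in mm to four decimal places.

geometry: r = 45 mm, L = 134 mm, e = 9 mm; θ starts at 0°
rotate link 1 by +17°: θ ← 0° +17° = 17°
rotate link 1 by +25°: θ ← 17° +25° = 42°
rotate link 1 by -88°: θ ← 42° -88° = -46°
rotate link 1 by -17°: θ ← -46° -17° = -63°
crank pin P = (r cos θ, r sin θ) = (20.429572, -40.095294)
h = r sin θ − e = -40.095294 − 9 = -49.095294
x = r cos θ + √(L² − h²) = 20.429572 + 124.682205 = 145.111777

145.1118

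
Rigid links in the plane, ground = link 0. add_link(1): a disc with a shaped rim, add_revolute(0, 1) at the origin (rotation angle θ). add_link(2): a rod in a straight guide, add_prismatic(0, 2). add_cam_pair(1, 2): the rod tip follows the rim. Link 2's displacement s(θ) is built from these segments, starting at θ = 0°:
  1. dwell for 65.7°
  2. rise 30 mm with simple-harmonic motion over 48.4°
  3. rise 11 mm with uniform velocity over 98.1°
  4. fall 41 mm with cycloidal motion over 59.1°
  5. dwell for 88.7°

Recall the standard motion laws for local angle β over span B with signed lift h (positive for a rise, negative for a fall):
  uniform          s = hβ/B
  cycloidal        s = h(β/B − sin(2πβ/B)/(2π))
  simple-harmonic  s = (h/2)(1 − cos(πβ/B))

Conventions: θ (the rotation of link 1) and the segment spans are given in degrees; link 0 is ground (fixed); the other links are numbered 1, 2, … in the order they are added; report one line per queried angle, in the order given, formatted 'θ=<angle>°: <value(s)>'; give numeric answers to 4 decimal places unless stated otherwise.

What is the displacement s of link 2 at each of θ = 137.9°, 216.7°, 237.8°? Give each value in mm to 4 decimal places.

segment 1 (0° to 65.7°, dwell): s unchanged at 0.0000
segment 2 (65.7° to 114.1°, simple-harmonic, h = 30) is passed completely: s = 0.0000 + (30) = 30.0000
θ = 137.9° falls in segment 3 (114.1° to 212.2°, uniform, h = 11): β = 137.9 − 114.1 = 23.8°, B = 98.1°; Δs = 11·23.8/98.1 = 2.6687; s = 30.0000 + 2.6687 = 32.6687
segment 3 (114.1° to 212.2°, uniform, h = 11) is passed completely: s = 30.0000 + (11) = 41.0000
θ = 216.7° falls in segment 4 (212.2° to 271.3°, cycloidal, h = -41): β = 216.7 − 212.2 = 4.5°, B = 59.1°; Δs = -41·(0.0761 − sin(2π·0.0761)/(2π)) = -0.1177; s = 41.0000 − 0.1177 = 40.8823
θ = 237.8° falls in segment 4 (212.2° to 271.3°, cycloidal, h = -41): β = 237.8 − 212.2 = 25.6°, B = 59.1°; Δs = -41·(0.4332 − sin(2π·0.4332)/(2π)) = -15.0993; s = 41.0000 − 15.0993 = 25.9007

θ=137.9°: 32.6687
θ=216.7°: 40.8823
θ=237.8°: 25.9007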